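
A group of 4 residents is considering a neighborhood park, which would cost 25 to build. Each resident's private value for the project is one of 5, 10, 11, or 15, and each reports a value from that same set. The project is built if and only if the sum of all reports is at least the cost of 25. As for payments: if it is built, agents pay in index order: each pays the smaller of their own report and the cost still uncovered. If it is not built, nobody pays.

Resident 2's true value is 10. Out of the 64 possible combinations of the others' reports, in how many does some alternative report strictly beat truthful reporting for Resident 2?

Others report (5, 5, 10): truth gives 0; report 5 gives 5 > 0. Violating.
Others report (5, 5, 11): truth gives 0; report 5 gives 5 > 0. Violating.
Others report (5, 5, 15): truth gives 0; report 5 gives 5 > 0. Violating.
Others report (5, 10, 5): truth gives 0; report 5 gives 5 > 0. Violating.
Others report (5, 5, 5): truth gives 0; no alternative beats it.
(Checking all 64 profiles: 63 have a profitable deviation, 1 does not.)

63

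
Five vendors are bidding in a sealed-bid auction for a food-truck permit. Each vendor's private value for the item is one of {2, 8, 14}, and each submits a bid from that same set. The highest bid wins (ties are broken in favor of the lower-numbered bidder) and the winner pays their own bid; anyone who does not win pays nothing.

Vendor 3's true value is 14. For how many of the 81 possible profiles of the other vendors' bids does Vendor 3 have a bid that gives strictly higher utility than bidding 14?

4

Others bid (2, 2, 2, 2): truth gives 0; bid 8 gives 6 > 0. Violating.
Others bid (2, 2, 2, 8): truth gives 0; bid 8 gives 6 > 0. Violating.
Others bid (2, 2, 8, 2): truth gives 0; bid 8 gives 6 > 0. Violating.
Others bid (2, 2, 8, 8): truth gives 0; bid 8 gives 6 > 0. Violating.
Others bid (2, 2, 2, 14): truth gives 0; no alternative beats it.
Others bid (2, 2, 8, 14): truth gives 0; no alternative beats it.
(Checking all 81 profiles: 4 have a profitable deviation, 77 do not.)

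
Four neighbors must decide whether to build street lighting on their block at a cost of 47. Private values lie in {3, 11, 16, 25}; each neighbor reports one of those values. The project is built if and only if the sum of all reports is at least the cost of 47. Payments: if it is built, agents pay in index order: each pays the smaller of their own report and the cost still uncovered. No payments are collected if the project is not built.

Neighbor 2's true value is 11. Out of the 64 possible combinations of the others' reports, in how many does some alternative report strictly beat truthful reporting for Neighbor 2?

29

Others report (3, 16, 25): truth gives 0; report 3 gives 8 > 0. Violating.
Others report (3, 25, 16): truth gives 0; report 3 gives 8 > 0. Violating.
Others report (3, 25, 25): truth gives 0; report 3 gives 8 > 0. Violating.
Others report (11, 11, 25): truth gives 0; report 3 gives 8 > 0. Violating.
Others report (3, 3, 3): truth gives 0; no alternative beats it.
Others report (3, 3, 11): truth gives 0; no alternative beats it.
(Checking all 64 profiles: 29 have a profitable deviation, 35 do not.)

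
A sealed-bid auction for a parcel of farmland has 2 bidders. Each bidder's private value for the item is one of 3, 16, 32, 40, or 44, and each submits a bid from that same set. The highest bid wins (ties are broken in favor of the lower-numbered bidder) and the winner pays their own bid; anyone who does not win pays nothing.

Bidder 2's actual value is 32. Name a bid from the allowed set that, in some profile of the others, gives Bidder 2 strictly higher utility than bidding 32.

Suppose Bidder 1 bids 3.
Bid 32: wins, pays 32, utility 32 - 32 = 0.
Bid 16: wins, pays 16, utility 32 - 16 = 16.
So bidding 16 beats truth here (16 > 0).

16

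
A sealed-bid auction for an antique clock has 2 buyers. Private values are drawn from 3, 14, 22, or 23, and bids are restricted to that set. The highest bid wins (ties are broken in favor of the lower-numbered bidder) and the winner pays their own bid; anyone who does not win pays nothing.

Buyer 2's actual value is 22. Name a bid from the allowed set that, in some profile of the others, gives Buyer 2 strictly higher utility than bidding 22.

14

Suppose Buyer 1 bids 3.
Bid 22: wins, pays 22, utility 22 - 22 = 0.
Bid 14: wins, pays 14, utility 22 - 14 = 8.
So bidding 14 beats truth here (8 > 0).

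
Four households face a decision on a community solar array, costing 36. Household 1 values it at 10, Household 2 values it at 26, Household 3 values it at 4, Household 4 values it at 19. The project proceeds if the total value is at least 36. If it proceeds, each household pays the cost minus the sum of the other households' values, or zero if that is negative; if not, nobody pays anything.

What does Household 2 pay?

Total value 59 ≥ cost 36, so the project is built.
The other households' values sum to 33.
Cost minus that sum is 36 - 33 = 3.

3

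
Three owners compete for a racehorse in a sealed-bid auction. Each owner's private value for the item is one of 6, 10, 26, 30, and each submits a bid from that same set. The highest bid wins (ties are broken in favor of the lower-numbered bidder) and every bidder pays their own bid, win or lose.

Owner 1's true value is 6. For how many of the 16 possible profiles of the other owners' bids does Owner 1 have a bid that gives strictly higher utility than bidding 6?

3

Others bid (6, 10): truth gives -6; bid 10 gives -4 > -6. Violating.
Others bid (10, 6): truth gives -6; bid 10 gives -4 > -6. Violating.
Others bid (10, 10): truth gives -6; bid 10 gives -4 > -6. Violating.
Others bid (6, 6): truth gives 0; no alternative beats it.
Others bid (6, 26): truth gives -6; no alternative beats it.
(Checking all 16 profiles: 3 have a profitable deviation, 13 do not.)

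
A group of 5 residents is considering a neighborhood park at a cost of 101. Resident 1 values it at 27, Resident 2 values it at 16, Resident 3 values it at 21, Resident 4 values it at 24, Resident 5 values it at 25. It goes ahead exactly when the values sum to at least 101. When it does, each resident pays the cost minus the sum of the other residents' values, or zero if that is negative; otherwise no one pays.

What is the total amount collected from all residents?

53

Total value 113 ≥ cost 101, so it is built.
Resident 1: others sum to 86; max(0, 101 - 86) = 15.
Resident 2: others sum to 97; max(0, 101 - 97) = 4.
Resident 3: others sum to 92; max(0, 101 - 92) = 9.
Resident 4: others sum to 89; max(0, 101 - 89) = 12.
Resident 5: others sum to 88; max(0, 101 - 88) = 13.
Total collected = 15 + 4 + 9 + 12 + 13 = 53.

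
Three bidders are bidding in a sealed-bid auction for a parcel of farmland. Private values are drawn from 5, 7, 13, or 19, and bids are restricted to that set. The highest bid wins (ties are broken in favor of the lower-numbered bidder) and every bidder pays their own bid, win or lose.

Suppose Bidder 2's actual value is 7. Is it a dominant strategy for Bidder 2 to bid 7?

No

Consider the case where Bidder 1 bids 5 and Bidder 3 bids 13.
Truthful bid 7: loses but pays 7, utility -7.
Bid 5 instead: loses but pays 5, utility -5.
Since -5 > -7, bidding 5 is strictly better here, so truthful bidding is not dominant.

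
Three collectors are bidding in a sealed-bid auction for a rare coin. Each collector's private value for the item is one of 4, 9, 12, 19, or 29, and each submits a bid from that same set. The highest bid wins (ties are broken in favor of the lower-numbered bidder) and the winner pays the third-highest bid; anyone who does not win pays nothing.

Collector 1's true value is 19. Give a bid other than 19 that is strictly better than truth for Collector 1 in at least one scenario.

29

Suppose Collector 2 bids 4 and Collector 3 bids 29.
Bid 19: loses, pays 0, utility 0.
Bid 29: wins, pays 4, utility 19 - 4 = 15.
So bidding 29 beats truth here (15 > 0).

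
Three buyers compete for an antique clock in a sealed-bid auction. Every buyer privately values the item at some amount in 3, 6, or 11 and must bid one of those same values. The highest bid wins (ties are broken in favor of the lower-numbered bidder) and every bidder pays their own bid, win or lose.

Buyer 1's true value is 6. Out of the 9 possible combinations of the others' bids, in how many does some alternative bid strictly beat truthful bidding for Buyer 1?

Others bid (3, 3): truth gives 0; bid 3 gives 3 > 0. Violating.
Others bid (3, 11): truth gives -6; bid 3 gives -3 > -6. Violating.
Others bid (6, 11): truth gives -6; bid 3 gives -3 > -6. Violating.
Others bid (11, 3): truth gives -6; bid 3 gives -3 > -6. Violating.
Others bid (3, 6): truth gives 0; no alternative beats it.
Others bid (6, 3): truth gives 0; no alternative beats it.
(Checking all 9 profiles: 6 have a profitable deviation, 3 do not.)

6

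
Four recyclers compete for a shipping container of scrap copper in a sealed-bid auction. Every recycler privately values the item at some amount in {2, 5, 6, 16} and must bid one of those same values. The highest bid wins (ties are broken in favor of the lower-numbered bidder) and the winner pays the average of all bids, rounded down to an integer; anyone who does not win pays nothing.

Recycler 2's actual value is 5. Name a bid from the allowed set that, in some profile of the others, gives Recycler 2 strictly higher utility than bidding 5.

6

Suppose Recycler 1 bids 2, Recycler 3 bids 2 and Recycler 4 bids 6.
Bid 5: loses, pays 0, utility 0.
Bid 6: wins, pays 4, utility 5 - 4 = 1.
So bidding 6 beats truth here (1 > 0).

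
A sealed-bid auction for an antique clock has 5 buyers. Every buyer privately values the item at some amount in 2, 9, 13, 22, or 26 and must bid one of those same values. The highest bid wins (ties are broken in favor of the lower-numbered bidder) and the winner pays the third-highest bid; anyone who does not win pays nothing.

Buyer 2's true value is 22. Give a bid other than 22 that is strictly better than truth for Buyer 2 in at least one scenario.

Suppose Buyer 1 bids 2, Buyer 3 bids 2, Buyer 4 bids 2 and Buyer 5 bids 26.
Bid 22: loses, pays 0, utility 0.
Bid 26: wins, pays 2, utility 22 - 2 = 20.
So bidding 26 beats truth here (20 > 0).

26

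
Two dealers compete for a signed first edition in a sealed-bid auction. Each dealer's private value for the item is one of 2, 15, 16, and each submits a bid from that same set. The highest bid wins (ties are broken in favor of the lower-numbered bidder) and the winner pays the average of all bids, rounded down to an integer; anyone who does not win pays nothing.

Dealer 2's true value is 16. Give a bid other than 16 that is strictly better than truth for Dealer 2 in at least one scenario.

Suppose Dealer 1 bids 2.
Bid 16: wins, pays 9, utility 16 - 9 = 7.
Bid 15: wins, pays 8, utility 16 - 8 = 8.
So bidding 15 beats truth here (8 > 7).

15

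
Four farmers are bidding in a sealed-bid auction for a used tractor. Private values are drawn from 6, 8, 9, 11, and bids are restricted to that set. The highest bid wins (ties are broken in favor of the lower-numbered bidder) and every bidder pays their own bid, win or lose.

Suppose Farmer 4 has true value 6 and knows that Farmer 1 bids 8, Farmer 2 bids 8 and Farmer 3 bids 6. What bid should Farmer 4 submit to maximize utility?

9

Bid 6: loses but pays 6, utility -6.
Bid 8: loses but pays 8, utility -8.
Bid 9: wins, pays 9, utility 6 - 9 = -3.
Bid 11: wins, pays 11, utility 6 - 11 = -5.
The best choice is 9 with utility -3.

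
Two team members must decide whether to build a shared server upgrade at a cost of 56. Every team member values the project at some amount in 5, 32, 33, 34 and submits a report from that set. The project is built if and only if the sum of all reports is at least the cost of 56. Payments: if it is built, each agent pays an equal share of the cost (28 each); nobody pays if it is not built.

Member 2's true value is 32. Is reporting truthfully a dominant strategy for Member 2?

Yes

Check each profile of the others' reports and compare truth against every alternative report.
Others report (32): truth gives 4, best alternative gives 4.
Others report (33): truth gives 4, best alternative gives 4.
Others report (34): truth gives 4, best alternative gives 4.
Others report (5): truth gives 0, best alternative gives 0.
In every case the truthful report is at least as good as any alternative, so it is a dominant strategy.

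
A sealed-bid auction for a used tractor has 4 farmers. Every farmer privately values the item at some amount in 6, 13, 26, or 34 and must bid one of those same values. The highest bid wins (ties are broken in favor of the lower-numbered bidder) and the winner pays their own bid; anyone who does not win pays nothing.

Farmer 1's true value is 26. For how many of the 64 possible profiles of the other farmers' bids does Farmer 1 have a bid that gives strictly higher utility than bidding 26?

8

Others bid (6, 6, 6): truth gives 0; bid 6 gives 20 > 0. Violating.
Others bid (6, 6, 13): truth gives 0; bid 13 gives 13 > 0. Violating.
Others bid (6, 13, 6): truth gives 0; bid 13 gives 13 > 0. Violating.
Others bid (6, 13, 13): truth gives 0; bid 13 gives 13 > 0. Violating.
Others bid (6, 6, 26): truth gives 0; no alternative beats it.
Others bid (6, 6, 34): truth gives 0; no alternative beats it.
(Checking all 64 profiles: 8 have a profitable deviation, 56 do not.)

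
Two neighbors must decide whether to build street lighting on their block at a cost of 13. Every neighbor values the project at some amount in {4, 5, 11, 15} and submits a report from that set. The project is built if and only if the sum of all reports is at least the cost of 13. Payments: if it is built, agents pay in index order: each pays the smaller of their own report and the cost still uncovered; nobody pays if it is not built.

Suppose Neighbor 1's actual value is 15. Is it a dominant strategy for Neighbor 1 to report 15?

Consider the case where Neighbor 2 reports 4.
Truthful report 15: project built, pays 13, utility 15 - 13 = 2.
Report 11 instead: project built, pays 11, utility 15 - 11 = 4.
Since 4 > 2, reporting 11 is strictly better here, so truthful reporting is not dominant.

No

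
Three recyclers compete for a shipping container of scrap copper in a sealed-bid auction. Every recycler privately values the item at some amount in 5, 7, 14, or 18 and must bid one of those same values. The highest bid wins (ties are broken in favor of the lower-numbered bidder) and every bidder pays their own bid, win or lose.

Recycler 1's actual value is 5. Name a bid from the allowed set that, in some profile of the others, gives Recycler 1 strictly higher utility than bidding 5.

7

Suppose Recycler 2 bids 5 and Recycler 3 bids 7.
Bid 5: loses but pays 5, utility -5.
Bid 7: wins, pays 7, utility 5 - 7 = -2.
So bidding 7 beats truth here (-2 > -5).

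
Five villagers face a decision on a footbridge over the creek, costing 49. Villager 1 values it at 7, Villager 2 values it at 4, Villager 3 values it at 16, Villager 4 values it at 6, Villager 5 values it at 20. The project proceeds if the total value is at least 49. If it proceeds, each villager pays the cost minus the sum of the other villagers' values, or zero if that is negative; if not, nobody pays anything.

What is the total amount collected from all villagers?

Total value 53 ≥ cost 49, so it is built.
Villager 1: others sum to 46; max(0, 49 - 46) = 3.
Villager 2: others sum to 49; max(0, 49 - 49) = 0.
Villager 3: others sum to 37; max(0, 49 - 37) = 12.
Villager 4: others sum to 47; max(0, 49 - 47) = 2.
Villager 5: others sum to 33; max(0, 49 - 33) = 16.
Total collected = 3 + 0 + 12 + 2 + 16 = 33.

33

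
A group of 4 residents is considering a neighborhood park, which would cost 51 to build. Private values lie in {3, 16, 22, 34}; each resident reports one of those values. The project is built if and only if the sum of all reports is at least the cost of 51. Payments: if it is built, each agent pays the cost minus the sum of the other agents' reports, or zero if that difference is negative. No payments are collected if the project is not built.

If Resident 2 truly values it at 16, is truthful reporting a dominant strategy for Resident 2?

Check each profile of the others' reports and compare truth against every alternative report.
Others report (3, 16, 34): truth gives 16, best alternative gives 16.
Others report (3, 22, 34): truth gives 16, best alternative gives 16.
Others report (3, 34, 16): truth gives 16, best alternative gives 16.
Others report (3, 34, 22): truth gives 16, best alternative gives 16.
Others report (3, 34, 34): truth gives 16, best alternative gives 16.
Others report (16, 3, 34): truth gives 16, best alternative gives 16.
(Remaining 58 profiles checked similarly; truth is weakly best in each.)
In every case the truthful report is at least as good as any alternative, so it is a dominant strategy.

Yes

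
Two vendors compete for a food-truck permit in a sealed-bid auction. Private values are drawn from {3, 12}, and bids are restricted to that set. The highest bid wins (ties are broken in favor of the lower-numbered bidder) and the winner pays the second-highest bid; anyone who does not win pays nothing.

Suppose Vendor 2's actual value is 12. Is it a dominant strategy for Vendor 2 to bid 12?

Check each profile of the others' bids and compare truth against every alternative bid.
Others bid (3): truth gives 9, best alternative gives 0.
Others bid (12): truth gives 0, best alternative gives 0.
In every case the truthful bid is at least as good as any alternative, so it is a dominant strategy.

Yes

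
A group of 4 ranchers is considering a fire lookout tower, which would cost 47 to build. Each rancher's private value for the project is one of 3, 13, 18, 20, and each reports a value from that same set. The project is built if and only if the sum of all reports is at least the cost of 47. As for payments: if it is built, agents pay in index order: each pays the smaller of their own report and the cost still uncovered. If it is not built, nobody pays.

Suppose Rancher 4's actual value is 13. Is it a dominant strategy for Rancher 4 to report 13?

Check each profile of the others' reports and compare truth against every alternative report.
Others report (13, 18, 18): truth gives 13, best alternative gives 13.
Others report (13, 18, 20): truth gives 13, best alternative gives 13.
Others report (13, 20, 18): truth gives 13, best alternative gives 13.
Others report (13, 20, 20): truth gives 13, best alternative gives 13.
Others report (18, 13, 18): truth gives 13, best alternative gives 13.
Others report (18, 13, 20): truth gives 13, best alternative gives 13.
(Remaining 58 profiles checked similarly; truth is weakly best in each.)
In every case the truthful report is at least as good as any alternative, so it is a dominant strategy.

Yes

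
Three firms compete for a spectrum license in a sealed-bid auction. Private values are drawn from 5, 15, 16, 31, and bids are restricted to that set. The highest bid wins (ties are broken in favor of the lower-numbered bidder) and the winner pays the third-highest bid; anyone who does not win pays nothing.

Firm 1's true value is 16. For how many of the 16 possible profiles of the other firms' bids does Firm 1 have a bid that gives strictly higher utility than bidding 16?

4

Others bid (5, 31): truth gives 0; bid 31 gives 11 > 0. Violating.
Others bid (15, 31): truth gives 0; bid 31 gives 1 > 0. Violating.
Others bid (31, 5): truth gives 0; bid 31 gives 11 > 0. Violating.
Others bid (31, 15): truth gives 0; bid 31 gives 1 > 0. Violating.
Others bid (5, 5): truth gives 11; no alternative beats it.
Others bid (5, 15): truth gives 11; no alternative beats it.
(Checking all 16 profiles: 4 have a profitable deviation, 12 do not.)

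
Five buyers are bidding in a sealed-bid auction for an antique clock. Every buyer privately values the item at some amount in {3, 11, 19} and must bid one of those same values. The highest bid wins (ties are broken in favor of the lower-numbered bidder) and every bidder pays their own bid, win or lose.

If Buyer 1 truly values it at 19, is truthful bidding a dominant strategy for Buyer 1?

No

Consider the case where Buyer 2 bids 3, Buyer 3 bids 3, Buyer 4 bids 3 and Buyer 5 bids 3.
Truthful bid 19: wins, pays 19, utility 19 - 19 = 0.
Bid 3 instead: wins, pays 3, utility 19 - 3 = 16.
Since 16 > 0, bidding 3 is strictly better here, so truthful bidding is not dominant.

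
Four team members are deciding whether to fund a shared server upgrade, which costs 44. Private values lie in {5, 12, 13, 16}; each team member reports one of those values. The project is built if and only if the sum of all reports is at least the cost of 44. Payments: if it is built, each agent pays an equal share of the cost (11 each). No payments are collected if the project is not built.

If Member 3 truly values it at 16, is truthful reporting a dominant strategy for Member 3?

Yes

Check each profile of the others' reports and compare truth against every alternative report.
Others report (5, 12, 12): truth gives 5, best alternative gives 0.
Others report (5, 12, 13): truth gives 5, best alternative gives 0.
Others report (5, 13, 12): truth gives 5, best alternative gives 0.
Others report (12, 5, 12): truth gives 5, best alternative gives 0.
Others report (12, 5, 13): truth gives 5, best alternative gives 0.
Others report (12, 12, 5): truth gives 5, best alternative gives 0.
(Remaining 58 profiles checked similarly; truth is weakly best in each.)
In every case the truthful report is at least as good as any alternative, so it is a dominant strategy.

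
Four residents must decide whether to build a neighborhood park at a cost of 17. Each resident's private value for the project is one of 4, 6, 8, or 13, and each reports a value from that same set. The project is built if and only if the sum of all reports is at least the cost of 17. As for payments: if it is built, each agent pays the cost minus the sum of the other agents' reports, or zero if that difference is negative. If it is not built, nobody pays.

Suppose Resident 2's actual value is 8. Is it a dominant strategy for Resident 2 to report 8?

Check each profile of the others' reports and compare truth against every alternative report.
Others report (4, 4, 13): truth gives 8, best alternative gives 8.
Others report (4, 6, 8): truth gives 8, best alternative gives 8.
Others report (4, 6, 13): truth gives 8, best alternative gives 8.
Others report (4, 8, 6): truth gives 8, best alternative gives 8.
Others report (4, 8, 8): truth gives 8, best alternative gives 8.
Others report (4, 8, 13): truth gives 8, best alternative gives 8.
(Remaining 58 profiles checked similarly; truth is weakly best in each.)
In every case the truthful report is at least as good as any alternative, so it is a dominant strategy.

Yes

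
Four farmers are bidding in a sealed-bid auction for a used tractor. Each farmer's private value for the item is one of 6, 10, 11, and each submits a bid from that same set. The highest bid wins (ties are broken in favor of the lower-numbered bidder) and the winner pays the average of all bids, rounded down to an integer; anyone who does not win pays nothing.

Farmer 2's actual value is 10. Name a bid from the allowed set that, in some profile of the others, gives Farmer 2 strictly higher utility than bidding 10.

Suppose Farmer 1 bids 6, Farmer 3 bids 6 and Farmer 4 bids 11.
Bid 10: loses, pays 0, utility 0.
Bid 11: wins, pays 8, utility 10 - 8 = 2.
So bidding 11 beats truth here (2 > 0).

11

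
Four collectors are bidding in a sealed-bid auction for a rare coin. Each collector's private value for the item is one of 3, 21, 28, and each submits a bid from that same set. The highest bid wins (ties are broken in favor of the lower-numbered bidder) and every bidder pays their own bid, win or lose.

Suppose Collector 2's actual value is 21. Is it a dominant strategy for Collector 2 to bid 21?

No

Consider the case where Collector 1 bids 3, Collector 3 bids 3 and Collector 4 bids 28.
Truthful bid 21: loses but pays 21, utility -21.
Bid 3 instead: loses but pays 3, utility -3.
Since -3 > -21, bidding 3 is strictly better here, so truthful bidding is not dominant.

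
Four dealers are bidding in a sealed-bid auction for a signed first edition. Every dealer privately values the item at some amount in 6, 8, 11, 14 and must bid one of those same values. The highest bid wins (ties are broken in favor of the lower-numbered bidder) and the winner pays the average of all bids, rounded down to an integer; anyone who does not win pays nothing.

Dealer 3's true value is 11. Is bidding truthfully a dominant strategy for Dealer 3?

Consider the case where Dealer 1 bids 6, Dealer 2 bids 6 and Dealer 4 bids 6.
Truthful bid 11: wins, pays 7, utility 11 - 7 = 4.
Bid 8 instead: wins, pays 6, utility 11 - 6 = 5.
Since 5 > 4, bidding 8 is strictly better here, so truthful bidding is not dominant.

No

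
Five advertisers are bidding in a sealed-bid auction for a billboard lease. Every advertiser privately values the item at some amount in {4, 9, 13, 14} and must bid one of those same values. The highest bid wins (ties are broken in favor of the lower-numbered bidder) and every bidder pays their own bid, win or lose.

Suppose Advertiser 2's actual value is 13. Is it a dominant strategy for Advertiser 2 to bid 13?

No

Consider the case where Advertiser 1 bids 4, Advertiser 3 bids 4, Advertiser 4 bids 4 and Advertiser 5 bids 4.
Truthful bid 13: wins, pays 13, utility 13 - 13 = 0.
Bid 9 instead: wins, pays 9, utility 13 - 9 = 4.
Since 4 > 0, bidding 9 is strictly better here, so truthful bidding is not dominant.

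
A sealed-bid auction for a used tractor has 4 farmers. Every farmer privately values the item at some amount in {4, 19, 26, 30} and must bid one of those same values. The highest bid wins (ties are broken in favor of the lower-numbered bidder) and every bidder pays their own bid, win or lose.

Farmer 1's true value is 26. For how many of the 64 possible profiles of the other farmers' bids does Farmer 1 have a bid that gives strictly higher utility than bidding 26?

Others bid (4, 4, 4): truth gives 0; bid 4 gives 22 > 0. Violating.
Others bid (4, 4, 19): truth gives 0; bid 19 gives 7 > 0. Violating.
Others bid (4, 4, 30): truth gives -26; bid 4 gives -4 > -26. Violating.
Others bid (4, 19, 4): truth gives 0; bid 19 gives 7 > 0. Violating.
Others bid (4, 4, 26): truth gives 0; no alternative beats it.
Others bid (4, 19, 26): truth gives 0; no alternative beats it.
(Checking all 64 profiles: 45 have a profitable deviation, 19 do not.)

45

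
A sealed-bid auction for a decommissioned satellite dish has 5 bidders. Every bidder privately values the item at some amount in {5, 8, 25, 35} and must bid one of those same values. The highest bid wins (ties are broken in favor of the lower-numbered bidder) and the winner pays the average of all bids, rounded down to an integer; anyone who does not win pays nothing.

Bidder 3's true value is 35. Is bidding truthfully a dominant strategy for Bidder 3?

No

Consider the case where Bidder 1 bids 5, Bidder 2 bids 5, Bidder 4 bids 5 and Bidder 5 bids 5.
Truthful bid 35: wins, pays 11, utility 35 - 11 = 24.
Bid 8 instead: wins, pays 5, utility 35 - 5 = 30.
Since 30 > 24, bidding 8 is strictly better here, so truthful bidding is not dominant.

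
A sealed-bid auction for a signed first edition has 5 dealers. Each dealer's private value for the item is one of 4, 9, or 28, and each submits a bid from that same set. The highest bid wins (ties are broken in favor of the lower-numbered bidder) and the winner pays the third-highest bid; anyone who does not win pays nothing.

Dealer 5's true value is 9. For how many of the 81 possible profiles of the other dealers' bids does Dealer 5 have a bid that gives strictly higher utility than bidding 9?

4

Others bid (4, 4, 4, 9): truth gives 0; bid 28 gives 5 > 0. Violating.
Others bid (4, 4, 9, 4): truth gives 0; bid 28 gives 5 > 0. Violating.
Others bid (4, 9, 4, 4): truth gives 0; bid 28 gives 5 > 0. Violating.
Others bid (9, 4, 4, 4): truth gives 0; bid 28 gives 5 > 0. Violating.
Others bid (4, 4, 4, 4): truth gives 5; no alternative beats it.
Others bid (4, 4, 4, 28): truth gives 0; no alternative beats it.
(Checking all 81 profiles: 4 have a profitable deviation, 77 do not.)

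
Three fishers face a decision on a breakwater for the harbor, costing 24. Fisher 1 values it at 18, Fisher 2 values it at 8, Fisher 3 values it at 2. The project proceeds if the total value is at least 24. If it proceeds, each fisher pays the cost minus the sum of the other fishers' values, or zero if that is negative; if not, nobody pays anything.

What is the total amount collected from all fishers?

18

Total value 28 ≥ cost 24, so it is built.
Fisher 1: others sum to 10; max(0, 24 - 10) = 14.
Fisher 2: others sum to 20; max(0, 24 - 20) = 4.
Fisher 3: others sum to 26; max(0, 24 - 26) = 0.
Total collected = 14 + 4 + 0 = 18.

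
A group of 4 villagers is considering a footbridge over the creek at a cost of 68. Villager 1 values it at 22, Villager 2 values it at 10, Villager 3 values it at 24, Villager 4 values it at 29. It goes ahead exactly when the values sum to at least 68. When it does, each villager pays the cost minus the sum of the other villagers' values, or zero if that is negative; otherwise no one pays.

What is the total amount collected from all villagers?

Total value 85 ≥ cost 68, so it is built.
Villager 1: others sum to 63; max(0, 68 - 63) = 5.
Villager 2: others sum to 75; max(0, 68 - 75) = 0.
Villager 3: others sum to 61; max(0, 68 - 61) = 7.
Villager 4: others sum to 56; max(0, 68 - 56) = 12.
Total collected = 5 + 0 + 7 + 12 = 24.

24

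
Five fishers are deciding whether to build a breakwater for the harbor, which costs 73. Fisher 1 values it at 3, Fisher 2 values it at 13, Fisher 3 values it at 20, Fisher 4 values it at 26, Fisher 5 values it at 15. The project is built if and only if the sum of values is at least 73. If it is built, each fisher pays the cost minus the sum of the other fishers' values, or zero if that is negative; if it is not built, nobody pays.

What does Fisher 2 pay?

Total value 77 ≥ cost 73, so the project is built.
The other fishers' values sum to 64.
Cost minus that sum is 73 - 64 = 9.

9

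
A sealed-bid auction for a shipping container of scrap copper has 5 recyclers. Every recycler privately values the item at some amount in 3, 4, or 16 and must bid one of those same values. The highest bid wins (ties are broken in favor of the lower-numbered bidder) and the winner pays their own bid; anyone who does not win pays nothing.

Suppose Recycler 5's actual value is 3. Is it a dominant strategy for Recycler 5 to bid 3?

Yes

Check each profile of the others' bids and compare truth against every alternative bid.
Others bid (3, 3, 3, 3): truth gives 0, best alternative gives -1.
Others bid (3, 3, 3, 4): truth gives 0, best alternative gives 0.
Others bid (3, 3, 3, 16): truth gives 0, best alternative gives 0.
Others bid (3, 3, 4, 3): truth gives 0, best alternative gives 0.
Others bid (3, 3, 4, 4): truth gives 0, best alternative gives 0.
Others bid (3, 3, 4, 16): truth gives 0, best alternative gives 0.
(Remaining 75 profiles checked similarly; truth is weakly best in each.)
In every case the truthful bid is at least as good as any alternative, so it is a dominant strategy.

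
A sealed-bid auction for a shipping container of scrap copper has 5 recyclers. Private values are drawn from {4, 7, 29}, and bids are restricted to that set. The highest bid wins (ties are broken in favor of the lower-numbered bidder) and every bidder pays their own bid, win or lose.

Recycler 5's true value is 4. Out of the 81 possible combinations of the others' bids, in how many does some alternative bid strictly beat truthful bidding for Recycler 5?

Others bid (4, 4, 4, 4): truth gives -4; bid 7 gives -3 > -4. Violating.
Others bid (4, 4, 4, 7): truth gives -4; no alternative beats it.
Others bid (4, 4, 4, 29): truth gives -4; no alternative beats it.
(Checking all 81 profiles: 1 has a profitable deviation, 80 do not.)

1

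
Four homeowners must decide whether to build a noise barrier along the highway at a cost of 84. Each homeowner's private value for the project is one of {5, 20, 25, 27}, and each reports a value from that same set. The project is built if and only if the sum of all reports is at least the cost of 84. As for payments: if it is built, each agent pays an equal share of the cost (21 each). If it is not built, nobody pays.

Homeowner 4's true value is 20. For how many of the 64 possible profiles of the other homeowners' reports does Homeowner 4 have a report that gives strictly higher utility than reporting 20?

Others report (20, 20, 25): truth gives -1; report 5 gives 0 > -1. Violating.
Others report (20, 20, 27): truth gives -1; report 5 gives 0 > -1. Violating.
Others report (20, 25, 20): truth gives -1; report 5 gives 0 > -1. Violating.
Others report (20, 25, 25): truth gives -1; report 5 gives 0 > -1. Violating.
Others report (5, 5, 5): truth gives 0; no alternative beats it.
Others report (5, 5, 20): truth gives 0; no alternative beats it.
(Checking all 64 profiles: 22 have a profitable deviation, 42 do not.)

22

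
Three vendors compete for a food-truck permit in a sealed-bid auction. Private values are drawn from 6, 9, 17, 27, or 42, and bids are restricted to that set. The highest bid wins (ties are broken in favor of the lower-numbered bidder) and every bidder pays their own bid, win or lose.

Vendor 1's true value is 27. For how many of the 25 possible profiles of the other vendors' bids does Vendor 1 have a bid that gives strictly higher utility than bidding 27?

18

Others bid (6, 6): truth gives 0; bid 6 gives 21 > 0. Violating.
Others bid (6, 9): truth gives 0; bid 9 gives 18 > 0. Violating.
Others bid (6, 17): truth gives 0; bid 17 gives 10 > 0. Violating.
Others bid (6, 42): truth gives -27; bid 6 gives -6 > -27. Violating.
Others bid (6, 27): truth gives 0; no alternative beats it.
Others bid (9, 27): truth gives 0; no alternative beats it.
(Checking all 25 profiles: 18 have a profitable deviation, 7 do not.)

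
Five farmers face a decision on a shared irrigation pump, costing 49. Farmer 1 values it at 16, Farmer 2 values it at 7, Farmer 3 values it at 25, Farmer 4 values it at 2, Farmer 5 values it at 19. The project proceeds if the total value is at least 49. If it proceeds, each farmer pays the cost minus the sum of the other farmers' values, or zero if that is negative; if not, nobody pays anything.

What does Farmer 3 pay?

Total value 69 ≥ cost 49, so the project is built.
The other farmers' values sum to 44.
Cost minus that sum is 49 - 44 = 5.

5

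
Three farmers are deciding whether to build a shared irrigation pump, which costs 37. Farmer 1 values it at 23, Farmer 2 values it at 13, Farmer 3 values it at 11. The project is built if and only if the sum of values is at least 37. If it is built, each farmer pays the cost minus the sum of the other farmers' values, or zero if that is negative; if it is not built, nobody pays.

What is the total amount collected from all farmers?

17

Total value 47 ≥ cost 37, so it is built.
Farmer 1: others sum to 24; max(0, 37 - 24) = 13.
Farmer 2: others sum to 34; max(0, 37 - 34) = 3.
Farmer 3: others sum to 36; max(0, 37 - 36) = 1.
Total collected = 13 + 3 + 1 = 17.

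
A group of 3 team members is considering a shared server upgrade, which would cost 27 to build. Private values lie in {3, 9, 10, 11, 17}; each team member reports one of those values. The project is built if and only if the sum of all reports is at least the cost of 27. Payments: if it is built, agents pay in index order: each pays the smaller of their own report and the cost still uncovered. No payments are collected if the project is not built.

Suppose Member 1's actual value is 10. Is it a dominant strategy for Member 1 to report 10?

No

Consider the case where Member 2 reports 3 and Member 3 reports 17.
Truthful report 10: project built, pays 10, utility 10 - 10 = 0.
Report 9 instead: project built, pays 9, utility 10 - 9 = 1.
Since 1 > 0, reporting 9 is strictly better here, so truthful reporting is not dominant.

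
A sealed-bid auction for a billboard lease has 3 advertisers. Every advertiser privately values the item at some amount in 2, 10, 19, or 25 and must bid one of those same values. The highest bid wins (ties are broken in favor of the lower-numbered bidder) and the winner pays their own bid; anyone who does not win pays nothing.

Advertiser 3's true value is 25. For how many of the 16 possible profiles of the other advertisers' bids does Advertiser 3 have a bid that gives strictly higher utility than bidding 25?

Others bid (2, 2): truth gives 0; bid 10 gives 15 > 0. Violating.
Others bid (2, 10): truth gives 0; bid 19 gives 6 > 0. Violating.
Others bid (10, 2): truth gives 0; bid 19 gives 6 > 0. Violating.
Others bid (10, 10): truth gives 0; bid 19 gives 6 > 0. Violating.
Others bid (2, 19): truth gives 0; no alternative beats it.
Others bid (2, 25): truth gives 0; no alternative beats it.
(Checking all 16 profiles: 4 have a profitable deviation, 12 do not.)

4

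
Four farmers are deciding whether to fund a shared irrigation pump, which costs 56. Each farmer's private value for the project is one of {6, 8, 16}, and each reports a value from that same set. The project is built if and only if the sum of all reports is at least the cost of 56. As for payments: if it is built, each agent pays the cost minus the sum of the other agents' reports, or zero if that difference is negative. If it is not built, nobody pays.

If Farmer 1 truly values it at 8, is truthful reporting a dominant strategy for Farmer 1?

Check each profile of the others' reports and compare truth against every alternative report.
Others report (6, 6, 6): truth gives 0, best alternative gives 0.
Others report (6, 6, 8): truth gives 0, best alternative gives 0.
Others report (6, 6, 16): truth gives 0, best alternative gives 0.
Others report (6, 8, 6): truth gives 0, best alternative gives 0.
Others report (6, 8, 8): truth gives 0, best alternative gives 0.
Others report (6, 8, 16): truth gives 0, best alternative gives 0.
(Remaining 21 profiles checked similarly; truth is weakly best in each.)
In every case the truthful report is at least as good as any alternative, so it is a dominant strategy.

Yes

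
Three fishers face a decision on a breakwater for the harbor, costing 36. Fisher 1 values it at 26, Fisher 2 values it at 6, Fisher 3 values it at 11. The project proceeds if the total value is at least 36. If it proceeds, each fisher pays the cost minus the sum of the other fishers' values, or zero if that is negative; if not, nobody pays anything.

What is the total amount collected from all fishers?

Total value 43 ≥ cost 36, so it is built.
Fisher 1: others sum to 17; max(0, 36 - 17) = 19.
Fisher 2: others sum to 37; max(0, 36 - 37) = 0.
Fisher 3: others sum to 32; max(0, 36 - 32) = 4.
Total collected = 19 + 0 + 4 = 23.

23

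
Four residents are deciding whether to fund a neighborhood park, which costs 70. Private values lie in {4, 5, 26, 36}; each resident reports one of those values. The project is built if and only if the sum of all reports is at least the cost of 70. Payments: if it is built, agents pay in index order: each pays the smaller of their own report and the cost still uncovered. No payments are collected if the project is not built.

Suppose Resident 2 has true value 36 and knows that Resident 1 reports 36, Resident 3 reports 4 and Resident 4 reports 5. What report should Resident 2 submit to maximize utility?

Report 4: project not built, utility 0.
Report 5: project not built, utility 0.
Report 26: project built, pays 26, utility 36 - 26 = 10.
Report 36: project built, pays 34, utility 36 - 34 = 2.
The best choice is 26 with utility 10.

26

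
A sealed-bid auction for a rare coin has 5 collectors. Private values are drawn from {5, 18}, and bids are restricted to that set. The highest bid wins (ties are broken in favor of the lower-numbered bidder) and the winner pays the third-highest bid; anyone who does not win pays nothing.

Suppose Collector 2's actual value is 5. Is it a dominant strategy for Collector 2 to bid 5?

Yes

Check each profile of the others' bids and compare truth against every alternative bid.
Others bid (5, 5, 18, 18): truth gives 0, best alternative gives -13.
Others bid (5, 18, 5, 18): truth gives 0, best alternative gives -13.
Others bid (5, 18, 18, 5): truth gives 0, best alternative gives -13.
Others bid (5, 18, 18, 18): truth gives 0, best alternative gives -13.
Others bid (5, 5, 5, 5): truth gives 0, best alternative gives 0.
Others bid (5, 5, 5, 18): truth gives 0, best alternative gives 0.
(Remaining 10 profiles checked similarly; truth is weakly best in each.)
In every case the truthful bid is at least as good as any alternative, so it is a dominant strategy.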